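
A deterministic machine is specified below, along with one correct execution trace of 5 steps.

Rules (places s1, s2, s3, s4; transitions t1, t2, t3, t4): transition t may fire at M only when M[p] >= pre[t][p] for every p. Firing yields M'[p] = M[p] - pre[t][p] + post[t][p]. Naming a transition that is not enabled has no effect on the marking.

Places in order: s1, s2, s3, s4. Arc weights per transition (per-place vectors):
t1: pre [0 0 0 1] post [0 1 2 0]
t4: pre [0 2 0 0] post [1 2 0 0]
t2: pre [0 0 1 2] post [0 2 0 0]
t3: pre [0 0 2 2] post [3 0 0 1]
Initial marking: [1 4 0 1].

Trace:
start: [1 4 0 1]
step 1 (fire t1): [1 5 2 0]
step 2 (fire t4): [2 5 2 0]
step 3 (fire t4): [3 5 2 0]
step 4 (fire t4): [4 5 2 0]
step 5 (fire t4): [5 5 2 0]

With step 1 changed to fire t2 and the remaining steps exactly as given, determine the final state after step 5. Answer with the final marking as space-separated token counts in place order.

5 4 0 1

(re-executing from step 1 with the substitution; state before step 1: [1 4 0 1])
step 1 (fire t2): [1 4 0 1]
step 2 (fire t4): [2 4 0 1]
step 3 (fire t4): [3 4 0 1]
step 4 (fire t4): [4 4 0 1]
step 5 (fire t4): [5 4 0 1]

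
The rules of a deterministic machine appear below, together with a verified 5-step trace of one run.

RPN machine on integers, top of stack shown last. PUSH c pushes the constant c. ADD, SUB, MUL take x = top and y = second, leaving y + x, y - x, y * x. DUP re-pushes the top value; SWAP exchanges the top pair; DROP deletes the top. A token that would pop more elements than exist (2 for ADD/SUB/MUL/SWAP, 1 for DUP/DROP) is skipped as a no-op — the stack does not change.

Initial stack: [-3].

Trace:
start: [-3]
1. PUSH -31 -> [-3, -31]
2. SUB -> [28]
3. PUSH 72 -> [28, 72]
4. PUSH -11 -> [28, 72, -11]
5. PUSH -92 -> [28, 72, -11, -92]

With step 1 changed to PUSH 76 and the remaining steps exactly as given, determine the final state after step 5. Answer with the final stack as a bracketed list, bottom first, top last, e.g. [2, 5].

(re-executing from step 1 with the substitution; state before step 1: [-3])
1. PUSH 76 -> [-3, 76]
2. SUB -> [-79]
3. PUSH 72 -> [-79, 72]
4. PUSH -11 -> [-79, 72, -11]
5. PUSH -92 -> [-79, 72, -11, -92]

[-79, 72, -11, -92]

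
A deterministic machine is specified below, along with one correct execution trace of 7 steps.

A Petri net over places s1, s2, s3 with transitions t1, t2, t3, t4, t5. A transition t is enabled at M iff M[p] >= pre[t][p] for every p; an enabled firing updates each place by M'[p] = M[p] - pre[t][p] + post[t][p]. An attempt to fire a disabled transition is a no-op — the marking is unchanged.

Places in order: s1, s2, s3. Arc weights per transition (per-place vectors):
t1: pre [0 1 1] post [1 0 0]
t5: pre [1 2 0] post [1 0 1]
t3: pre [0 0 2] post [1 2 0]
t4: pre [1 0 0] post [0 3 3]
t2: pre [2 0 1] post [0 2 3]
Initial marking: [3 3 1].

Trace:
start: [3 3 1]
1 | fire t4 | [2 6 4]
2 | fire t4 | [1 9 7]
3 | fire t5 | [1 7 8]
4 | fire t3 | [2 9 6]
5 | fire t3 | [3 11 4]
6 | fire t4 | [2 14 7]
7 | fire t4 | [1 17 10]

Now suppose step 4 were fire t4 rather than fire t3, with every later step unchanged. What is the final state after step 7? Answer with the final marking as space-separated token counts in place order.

0 15 12

(re-executing from step 4 with the substitution; state before step 4: [1 7 8])
4 | fire t4 | [0 10 11]
5 | fire t3 | [1 12 9]
6 | fire t4 | [0 15 12]
7 | fire t4 | [0 15 12]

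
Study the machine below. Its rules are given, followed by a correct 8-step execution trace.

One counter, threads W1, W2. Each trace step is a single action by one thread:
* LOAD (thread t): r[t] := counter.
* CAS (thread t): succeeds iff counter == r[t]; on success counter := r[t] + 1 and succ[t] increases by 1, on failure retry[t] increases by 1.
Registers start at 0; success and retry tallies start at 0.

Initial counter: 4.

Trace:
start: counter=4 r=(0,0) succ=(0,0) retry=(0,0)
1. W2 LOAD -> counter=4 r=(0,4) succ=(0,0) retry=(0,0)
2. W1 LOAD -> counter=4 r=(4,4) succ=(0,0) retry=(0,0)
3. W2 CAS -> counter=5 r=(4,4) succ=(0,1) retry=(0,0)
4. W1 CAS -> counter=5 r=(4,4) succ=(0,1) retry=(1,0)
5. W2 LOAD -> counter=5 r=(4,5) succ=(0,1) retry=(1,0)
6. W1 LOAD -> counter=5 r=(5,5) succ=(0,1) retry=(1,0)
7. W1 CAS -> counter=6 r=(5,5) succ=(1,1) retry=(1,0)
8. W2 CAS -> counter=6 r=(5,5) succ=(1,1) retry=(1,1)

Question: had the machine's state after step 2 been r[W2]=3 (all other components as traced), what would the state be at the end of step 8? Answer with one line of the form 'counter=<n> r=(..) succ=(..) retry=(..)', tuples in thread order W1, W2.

counter=6 r=(5,5) succ=(2,0) retry=(0,2)

state after step 2 := counter=4 r=(4,3) succ=(0,0) retry=(0,0)
3. W2 CAS -> counter=4 r=(4,3) succ=(0,0) retry=(0,1)
4. W1 CAS -> counter=5 r=(4,3) succ=(1,0) retry=(0,1)
5. W2 LOAD -> counter=5 r=(4,5) succ=(1,0) retry=(0,1)
6. W1 LOAD -> counter=5 r=(5,5) succ=(1,0) retry=(0,1)
7. W1 CAS -> counter=6 r=(5,5) succ=(2,0) retry=(0,1)
8. W2 CAS -> counter=6 r=(5,5) succ=(2,0) retry=(0,2)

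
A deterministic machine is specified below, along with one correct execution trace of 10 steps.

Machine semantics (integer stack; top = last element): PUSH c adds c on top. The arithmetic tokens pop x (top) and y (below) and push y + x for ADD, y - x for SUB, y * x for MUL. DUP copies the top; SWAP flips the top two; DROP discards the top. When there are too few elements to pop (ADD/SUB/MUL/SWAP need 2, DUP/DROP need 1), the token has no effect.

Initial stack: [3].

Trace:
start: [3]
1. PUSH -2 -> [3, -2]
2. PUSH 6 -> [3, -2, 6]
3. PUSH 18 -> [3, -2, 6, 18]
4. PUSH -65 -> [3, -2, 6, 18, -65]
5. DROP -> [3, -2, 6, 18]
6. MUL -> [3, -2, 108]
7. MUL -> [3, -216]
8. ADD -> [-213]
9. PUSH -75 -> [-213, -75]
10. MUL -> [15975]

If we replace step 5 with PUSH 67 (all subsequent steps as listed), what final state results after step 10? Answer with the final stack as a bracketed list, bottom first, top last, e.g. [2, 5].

[3, -2, 5878800]

(re-executing from step 5 with the substitution; state before step 5: [3, -2, 6, 18, -65])
5. PUSH 67 -> [3, -2, 6, 18, -65, 67]
6. MUL -> [3, -2, 6, 18, -4355]
7. MUL -> [3, -2, 6, -78390]
8. ADD -> [3, -2, -78384]
9. PUSH -75 -> [3, -2, -78384, -75]
10. MUL -> [3, -2, 5878800]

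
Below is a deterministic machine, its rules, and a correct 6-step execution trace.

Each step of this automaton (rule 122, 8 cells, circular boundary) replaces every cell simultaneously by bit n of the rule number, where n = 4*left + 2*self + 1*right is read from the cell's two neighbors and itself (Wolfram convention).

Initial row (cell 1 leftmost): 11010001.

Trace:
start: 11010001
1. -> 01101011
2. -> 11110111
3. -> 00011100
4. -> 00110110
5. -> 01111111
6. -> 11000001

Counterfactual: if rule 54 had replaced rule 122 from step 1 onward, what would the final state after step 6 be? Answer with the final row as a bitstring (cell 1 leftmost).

01110100

(re-executing steps 1..6 under rule 54; state before step 1: 11010001)
1. -> 00111010
2. -> 01000111
3. -> 11101000
4. -> 00011101
5. -> 10100011
6. -> 01110100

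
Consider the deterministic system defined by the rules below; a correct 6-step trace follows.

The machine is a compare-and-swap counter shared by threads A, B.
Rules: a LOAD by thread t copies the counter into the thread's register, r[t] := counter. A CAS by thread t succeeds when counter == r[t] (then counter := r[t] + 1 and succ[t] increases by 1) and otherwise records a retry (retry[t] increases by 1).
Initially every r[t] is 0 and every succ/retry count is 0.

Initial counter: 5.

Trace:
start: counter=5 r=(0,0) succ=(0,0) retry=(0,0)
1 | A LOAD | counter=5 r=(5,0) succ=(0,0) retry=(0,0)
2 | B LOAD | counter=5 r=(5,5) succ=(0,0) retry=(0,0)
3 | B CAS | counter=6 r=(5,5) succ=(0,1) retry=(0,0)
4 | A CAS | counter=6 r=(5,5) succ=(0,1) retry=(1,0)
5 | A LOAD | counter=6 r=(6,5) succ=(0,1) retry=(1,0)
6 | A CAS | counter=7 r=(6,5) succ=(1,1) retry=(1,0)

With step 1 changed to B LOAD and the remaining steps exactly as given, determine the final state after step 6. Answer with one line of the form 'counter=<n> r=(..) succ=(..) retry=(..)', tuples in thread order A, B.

counter=7 r=(6,5) succ=(1,1) retry=(1,0)

(re-executing from step 1 with the substitution; state before step 1: counter=5 r=(0,0) succ=(0,0) retry=(0,0))
1 | B LOAD | counter=5 r=(0,5) succ=(0,0) retry=(0,0)
2 | B LOAD | counter=5 r=(0,5) succ=(0,0) retry=(0,0)
3 | B CAS | counter=6 r=(0,5) succ=(0,1) retry=(0,0)
4 | A CAS | counter=6 r=(0,5) succ=(0,1) retry=(1,0)
5 | A LOAD | counter=6 r=(6,5) succ=(0,1) retry=(1,0)
6 | A CAS | counter=7 r=(6,5) succ=(1,1) retry=(1,0)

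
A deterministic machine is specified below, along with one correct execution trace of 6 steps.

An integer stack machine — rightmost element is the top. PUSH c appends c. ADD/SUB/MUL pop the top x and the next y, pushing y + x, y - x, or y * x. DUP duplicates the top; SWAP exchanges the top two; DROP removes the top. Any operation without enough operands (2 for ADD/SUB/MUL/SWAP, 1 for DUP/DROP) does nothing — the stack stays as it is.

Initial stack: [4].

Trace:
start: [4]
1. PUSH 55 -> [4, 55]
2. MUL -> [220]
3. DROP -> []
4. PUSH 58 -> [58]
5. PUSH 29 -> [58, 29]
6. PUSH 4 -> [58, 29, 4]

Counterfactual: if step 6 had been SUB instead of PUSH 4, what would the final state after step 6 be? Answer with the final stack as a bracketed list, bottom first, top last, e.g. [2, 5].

[29]

(re-executing from step 6 with the substitution; state before step 6: [58, 29])
6. SUB -> [29]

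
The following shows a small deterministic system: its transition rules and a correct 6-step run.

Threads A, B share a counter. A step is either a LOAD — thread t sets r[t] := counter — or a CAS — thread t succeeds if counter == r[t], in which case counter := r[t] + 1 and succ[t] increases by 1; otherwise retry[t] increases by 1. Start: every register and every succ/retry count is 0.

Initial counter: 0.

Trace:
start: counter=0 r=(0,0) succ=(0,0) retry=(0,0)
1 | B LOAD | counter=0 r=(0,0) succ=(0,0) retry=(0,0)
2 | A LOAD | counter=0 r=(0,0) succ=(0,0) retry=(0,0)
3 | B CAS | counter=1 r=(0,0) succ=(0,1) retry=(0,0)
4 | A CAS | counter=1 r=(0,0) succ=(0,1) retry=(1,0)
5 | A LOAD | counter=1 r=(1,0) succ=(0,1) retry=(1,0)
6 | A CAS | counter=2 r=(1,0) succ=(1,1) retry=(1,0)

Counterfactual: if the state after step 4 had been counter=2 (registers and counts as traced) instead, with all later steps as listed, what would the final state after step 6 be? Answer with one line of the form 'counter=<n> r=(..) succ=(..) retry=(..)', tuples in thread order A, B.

state after step 4 := counter=2 r=(0,0) succ=(0,1) retry=(1,0)
5 | A LOAD | counter=2 r=(2,0) succ=(0,1) retry=(1,0)
6 | A CAS | counter=3 r=(2,0) succ=(1,1) retry=(1,0)

counter=3 r=(2,0) succ=(1,1) retry=(1,0)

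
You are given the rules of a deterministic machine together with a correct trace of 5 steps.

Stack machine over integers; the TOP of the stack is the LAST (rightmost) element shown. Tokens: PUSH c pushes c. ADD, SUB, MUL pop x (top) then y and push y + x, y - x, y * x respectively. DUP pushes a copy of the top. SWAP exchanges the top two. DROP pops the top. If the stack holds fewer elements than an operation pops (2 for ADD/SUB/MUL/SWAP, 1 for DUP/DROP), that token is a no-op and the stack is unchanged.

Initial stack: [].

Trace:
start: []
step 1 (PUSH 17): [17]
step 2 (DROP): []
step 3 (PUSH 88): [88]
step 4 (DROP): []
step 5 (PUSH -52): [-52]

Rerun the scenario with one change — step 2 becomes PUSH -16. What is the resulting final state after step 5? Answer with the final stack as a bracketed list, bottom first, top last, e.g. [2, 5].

(re-executing from step 2 with the substitution; state before step 2: [17])
step 2 (PUSH -16): [17, -16]
step 3 (PUSH 88): [17, -16, 88]
step 4 (DROP): [17, -16]
step 5 (PUSH -52): [17, -16, -52]

[17, -16, -52]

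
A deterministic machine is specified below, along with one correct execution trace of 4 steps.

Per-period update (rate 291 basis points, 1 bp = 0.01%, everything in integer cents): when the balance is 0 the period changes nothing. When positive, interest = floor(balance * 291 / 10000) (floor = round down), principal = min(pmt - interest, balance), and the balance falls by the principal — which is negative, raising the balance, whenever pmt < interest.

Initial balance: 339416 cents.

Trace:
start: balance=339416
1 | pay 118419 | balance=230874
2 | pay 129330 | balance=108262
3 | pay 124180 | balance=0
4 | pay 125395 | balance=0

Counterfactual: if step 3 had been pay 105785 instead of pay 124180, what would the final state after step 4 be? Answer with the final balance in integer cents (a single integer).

0

(re-executing from step 3 with the substitution; state before step 3: balance=108262)
3 | pay 105785 | balance=5627
4 | pay 125395 | balance=0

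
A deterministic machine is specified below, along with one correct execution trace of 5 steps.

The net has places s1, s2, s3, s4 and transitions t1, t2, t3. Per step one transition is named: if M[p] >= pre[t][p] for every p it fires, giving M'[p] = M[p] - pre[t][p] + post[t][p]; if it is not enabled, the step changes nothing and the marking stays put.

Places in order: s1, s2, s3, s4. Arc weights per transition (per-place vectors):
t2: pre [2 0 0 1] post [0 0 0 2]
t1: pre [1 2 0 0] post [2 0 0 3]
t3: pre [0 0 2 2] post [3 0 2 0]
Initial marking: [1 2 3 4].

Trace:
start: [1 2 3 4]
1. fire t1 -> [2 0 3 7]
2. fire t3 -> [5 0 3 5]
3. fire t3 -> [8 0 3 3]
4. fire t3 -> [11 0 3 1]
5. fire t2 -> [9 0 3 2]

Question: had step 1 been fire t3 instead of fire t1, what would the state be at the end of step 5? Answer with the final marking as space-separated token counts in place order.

7 2 3 0

(re-executing from step 1 with the substitution; state before step 1: [1 2 3 4])
1. fire t3 -> [4 2 3 2]
2. fire t3 -> [7 2 3 0]
3. fire t3 -> [7 2 3 0]
4. fire t3 -> [7 2 3 0]
5. fire t2 -> [7 2 3 0]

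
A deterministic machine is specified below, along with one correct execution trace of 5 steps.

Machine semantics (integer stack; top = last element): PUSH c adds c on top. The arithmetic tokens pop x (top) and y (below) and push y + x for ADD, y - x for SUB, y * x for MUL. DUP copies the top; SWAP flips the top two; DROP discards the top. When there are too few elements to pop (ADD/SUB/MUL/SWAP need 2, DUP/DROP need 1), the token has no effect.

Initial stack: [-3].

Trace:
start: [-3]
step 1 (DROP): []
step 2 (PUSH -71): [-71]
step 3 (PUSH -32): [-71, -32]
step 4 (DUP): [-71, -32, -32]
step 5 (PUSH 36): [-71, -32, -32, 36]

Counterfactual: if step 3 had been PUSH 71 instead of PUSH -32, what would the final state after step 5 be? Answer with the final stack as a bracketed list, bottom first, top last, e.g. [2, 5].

(re-executing from step 3 with the substitution; state before step 3: [-71])
step 3 (PUSH 71): [-71, 71]
step 4 (DUP): [-71, 71, 71]
step 5 (PUSH 36): [-71, 71, 71, 36]

[-71, 71, 71, 36]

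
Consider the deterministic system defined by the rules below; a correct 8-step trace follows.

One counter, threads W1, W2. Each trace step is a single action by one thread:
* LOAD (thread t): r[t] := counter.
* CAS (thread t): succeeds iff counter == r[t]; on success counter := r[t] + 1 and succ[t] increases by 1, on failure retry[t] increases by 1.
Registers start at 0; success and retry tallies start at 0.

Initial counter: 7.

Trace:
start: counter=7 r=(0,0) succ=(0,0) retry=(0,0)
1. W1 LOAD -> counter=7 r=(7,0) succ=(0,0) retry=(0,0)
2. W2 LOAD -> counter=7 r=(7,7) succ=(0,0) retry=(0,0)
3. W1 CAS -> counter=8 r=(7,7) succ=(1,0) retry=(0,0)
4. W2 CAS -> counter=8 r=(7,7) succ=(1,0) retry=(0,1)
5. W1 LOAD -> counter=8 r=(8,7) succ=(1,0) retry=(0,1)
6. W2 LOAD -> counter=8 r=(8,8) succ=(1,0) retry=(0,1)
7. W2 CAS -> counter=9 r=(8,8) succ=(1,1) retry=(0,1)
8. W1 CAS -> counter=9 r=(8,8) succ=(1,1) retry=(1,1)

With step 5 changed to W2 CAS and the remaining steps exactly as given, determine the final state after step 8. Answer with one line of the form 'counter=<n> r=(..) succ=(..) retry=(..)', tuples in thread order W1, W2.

(re-executing from step 5 with the substitution; state before step 5: counter=8 r=(7,7) succ=(1,0) retry=(0,1))
5. W2 CAS -> counter=8 r=(7,7) succ=(1,0) retry=(0,2)
6. W2 LOAD -> counter=8 r=(7,8) succ=(1,0) retry=(0,2)
7. W2 CAS -> counter=9 r=(7,8) succ=(1,1) retry=(0,2)
8. W1 CAS -> counter=9 r=(7,8) succ=(1,1) retry=(1,2)

counter=9 r=(7,8) succ=(1,1) retry=(1,2)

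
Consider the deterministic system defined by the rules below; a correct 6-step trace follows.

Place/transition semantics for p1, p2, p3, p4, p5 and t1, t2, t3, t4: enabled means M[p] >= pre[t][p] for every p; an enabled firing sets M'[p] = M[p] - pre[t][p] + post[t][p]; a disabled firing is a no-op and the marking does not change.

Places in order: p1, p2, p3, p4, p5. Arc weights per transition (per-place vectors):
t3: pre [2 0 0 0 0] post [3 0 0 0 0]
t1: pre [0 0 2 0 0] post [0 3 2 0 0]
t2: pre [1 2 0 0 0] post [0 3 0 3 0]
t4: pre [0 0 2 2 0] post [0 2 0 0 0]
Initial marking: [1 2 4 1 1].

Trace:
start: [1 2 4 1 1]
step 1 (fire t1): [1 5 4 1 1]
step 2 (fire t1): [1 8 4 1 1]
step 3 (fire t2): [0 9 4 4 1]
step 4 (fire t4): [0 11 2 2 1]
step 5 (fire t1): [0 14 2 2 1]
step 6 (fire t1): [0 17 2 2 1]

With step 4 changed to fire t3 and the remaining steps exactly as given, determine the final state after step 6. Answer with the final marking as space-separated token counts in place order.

0 15 4 4 1

(re-executing from step 4 with the substitution; state before step 4: [0 9 4 4 1])
step 4 (fire t3): [0 9 4 4 1]
step 5 (fire t1): [0 12 4 4 1]
step 6 (fire t1): [0 15 4 4 1]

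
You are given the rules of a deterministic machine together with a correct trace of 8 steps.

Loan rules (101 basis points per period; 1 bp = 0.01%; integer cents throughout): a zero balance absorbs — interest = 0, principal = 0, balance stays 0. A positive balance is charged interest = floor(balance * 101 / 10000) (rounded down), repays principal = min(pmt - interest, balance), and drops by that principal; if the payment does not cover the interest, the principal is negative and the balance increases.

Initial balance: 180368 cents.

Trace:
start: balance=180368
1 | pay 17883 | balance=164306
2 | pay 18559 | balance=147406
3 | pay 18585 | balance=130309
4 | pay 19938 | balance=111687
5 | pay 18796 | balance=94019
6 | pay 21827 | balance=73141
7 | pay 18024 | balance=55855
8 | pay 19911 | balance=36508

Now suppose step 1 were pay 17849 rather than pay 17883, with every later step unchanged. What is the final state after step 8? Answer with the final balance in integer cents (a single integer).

36544

(re-executing from step 1 with the substitution; state before step 1: balance=180368)
1 | pay 17849 | balance=164340
2 | pay 18559 | balance=147440
3 | pay 18585 | balance=130344
4 | pay 19938 | balance=111722
5 | pay 18796 | balance=94054
6 | pay 21827 | balance=73176
7 | pay 18024 | balance=55891
8 | pay 19911 | balance=36544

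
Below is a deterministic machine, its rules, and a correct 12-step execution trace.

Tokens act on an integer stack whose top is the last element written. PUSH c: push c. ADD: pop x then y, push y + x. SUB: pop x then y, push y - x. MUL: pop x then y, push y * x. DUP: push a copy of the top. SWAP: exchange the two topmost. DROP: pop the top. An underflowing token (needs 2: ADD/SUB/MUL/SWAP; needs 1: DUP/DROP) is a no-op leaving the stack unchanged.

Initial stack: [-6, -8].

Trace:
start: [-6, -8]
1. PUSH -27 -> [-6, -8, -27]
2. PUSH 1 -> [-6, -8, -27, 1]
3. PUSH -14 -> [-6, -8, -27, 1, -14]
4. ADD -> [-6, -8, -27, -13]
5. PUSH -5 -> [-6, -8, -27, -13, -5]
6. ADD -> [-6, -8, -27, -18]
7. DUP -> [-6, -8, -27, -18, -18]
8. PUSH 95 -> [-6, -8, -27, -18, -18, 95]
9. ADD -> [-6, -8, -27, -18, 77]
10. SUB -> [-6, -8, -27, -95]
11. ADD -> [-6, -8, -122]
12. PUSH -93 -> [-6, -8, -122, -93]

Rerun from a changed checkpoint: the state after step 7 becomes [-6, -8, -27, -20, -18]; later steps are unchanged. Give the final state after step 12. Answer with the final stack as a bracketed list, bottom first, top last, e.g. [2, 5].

state after step 7 := [-6, -8, -27, -20, -18]
8. PUSH 95 -> [-6, -8, -27, -20, -18, 95]
9. ADD -> [-6, -8, -27, -20, 77]
10. SUB -> [-6, -8, -27, -97]
11. ADD -> [-6, -8, -124]
12. PUSH -93 -> [-6, -8, -124, -93]

[-6, -8, -124, -93]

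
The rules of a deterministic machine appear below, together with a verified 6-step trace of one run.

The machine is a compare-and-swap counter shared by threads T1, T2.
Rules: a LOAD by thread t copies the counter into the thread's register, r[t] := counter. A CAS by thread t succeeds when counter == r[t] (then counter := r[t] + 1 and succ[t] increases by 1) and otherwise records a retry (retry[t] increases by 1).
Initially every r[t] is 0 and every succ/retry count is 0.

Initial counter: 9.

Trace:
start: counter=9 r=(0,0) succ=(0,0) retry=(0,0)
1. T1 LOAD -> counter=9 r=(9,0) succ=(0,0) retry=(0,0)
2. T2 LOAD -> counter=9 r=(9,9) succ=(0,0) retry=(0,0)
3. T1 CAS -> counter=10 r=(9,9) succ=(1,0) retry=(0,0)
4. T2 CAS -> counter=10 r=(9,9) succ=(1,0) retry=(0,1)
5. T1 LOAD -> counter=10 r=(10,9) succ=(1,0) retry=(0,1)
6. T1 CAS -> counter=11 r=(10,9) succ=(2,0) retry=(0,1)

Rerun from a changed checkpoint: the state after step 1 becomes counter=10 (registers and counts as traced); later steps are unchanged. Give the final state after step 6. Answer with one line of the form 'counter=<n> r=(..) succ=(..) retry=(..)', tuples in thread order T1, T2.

counter=12 r=(11,10) succ=(1,1) retry=(1,0)

state after step 1 := counter=10 r=(9,0) succ=(0,0) retry=(0,0)
2. T2 LOAD -> counter=10 r=(9,10) succ=(0,0) retry=(0,0)
3. T1 CAS -> counter=10 r=(9,10) succ=(0,0) retry=(1,0)
4. T2 CAS -> counter=11 r=(9,10) succ=(0,1) retry=(1,0)
5. T1 LOAD -> counter=11 r=(11,10) succ=(0,1) retry=(1,0)
6. T1 CAS -> counter=12 r=(11,10) succ=(1,1) retry=(1,0)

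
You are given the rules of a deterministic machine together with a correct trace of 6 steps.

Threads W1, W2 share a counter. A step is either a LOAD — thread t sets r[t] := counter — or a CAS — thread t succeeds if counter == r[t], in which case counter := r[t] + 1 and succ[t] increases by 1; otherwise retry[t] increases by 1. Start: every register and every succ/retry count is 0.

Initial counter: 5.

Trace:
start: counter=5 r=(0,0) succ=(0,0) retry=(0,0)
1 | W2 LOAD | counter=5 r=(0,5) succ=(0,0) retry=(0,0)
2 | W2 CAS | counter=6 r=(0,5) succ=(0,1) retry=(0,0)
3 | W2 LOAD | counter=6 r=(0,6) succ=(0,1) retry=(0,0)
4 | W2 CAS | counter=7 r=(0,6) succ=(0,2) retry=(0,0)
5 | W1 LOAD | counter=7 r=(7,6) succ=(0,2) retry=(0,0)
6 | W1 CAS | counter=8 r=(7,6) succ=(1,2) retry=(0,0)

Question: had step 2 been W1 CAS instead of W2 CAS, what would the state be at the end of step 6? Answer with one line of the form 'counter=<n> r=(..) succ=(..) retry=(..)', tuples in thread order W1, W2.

counter=7 r=(6,5) succ=(1,1) retry=(1,0)

(re-executing from step 2 with the substitution; state before step 2: counter=5 r=(0,5) succ=(0,0) retry=(0,0))
2 | W1 CAS | counter=5 r=(0,5) succ=(0,0) retry=(1,0)
3 | W2 LOAD | counter=5 r=(0,5) succ=(0,0) retry=(1,0)
4 | W2 CAS | counter=6 r=(0,5) succ=(0,1) retry=(1,0)
5 | W1 LOAD | counter=6 r=(6,5) succ=(0,1) retry=(1,0)
6 | W1 CAS | counter=7 r=(6,5) succ=(1,1) retry=(1,0)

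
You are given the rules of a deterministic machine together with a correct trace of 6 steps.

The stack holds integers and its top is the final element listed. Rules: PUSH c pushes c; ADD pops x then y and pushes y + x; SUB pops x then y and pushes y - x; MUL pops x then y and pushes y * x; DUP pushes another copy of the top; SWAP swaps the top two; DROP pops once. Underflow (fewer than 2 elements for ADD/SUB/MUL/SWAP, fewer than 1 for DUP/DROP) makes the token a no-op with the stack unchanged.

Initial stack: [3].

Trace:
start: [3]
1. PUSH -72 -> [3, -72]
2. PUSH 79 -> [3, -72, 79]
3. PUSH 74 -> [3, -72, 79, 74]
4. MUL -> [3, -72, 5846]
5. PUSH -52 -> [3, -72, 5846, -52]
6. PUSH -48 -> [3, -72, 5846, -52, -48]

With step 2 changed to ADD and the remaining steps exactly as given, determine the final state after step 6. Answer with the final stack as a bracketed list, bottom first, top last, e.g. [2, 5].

[-5106, -52, -48]

(re-executing from step 2 with the substitution; state before step 2: [3, -72])
2. ADD -> [-69]
3. PUSH 74 -> [-69, 74]
4. MUL -> [-5106]
5. PUSH -52 -> [-5106, -52]
6. PUSH -48 -> [-5106, -52, -48]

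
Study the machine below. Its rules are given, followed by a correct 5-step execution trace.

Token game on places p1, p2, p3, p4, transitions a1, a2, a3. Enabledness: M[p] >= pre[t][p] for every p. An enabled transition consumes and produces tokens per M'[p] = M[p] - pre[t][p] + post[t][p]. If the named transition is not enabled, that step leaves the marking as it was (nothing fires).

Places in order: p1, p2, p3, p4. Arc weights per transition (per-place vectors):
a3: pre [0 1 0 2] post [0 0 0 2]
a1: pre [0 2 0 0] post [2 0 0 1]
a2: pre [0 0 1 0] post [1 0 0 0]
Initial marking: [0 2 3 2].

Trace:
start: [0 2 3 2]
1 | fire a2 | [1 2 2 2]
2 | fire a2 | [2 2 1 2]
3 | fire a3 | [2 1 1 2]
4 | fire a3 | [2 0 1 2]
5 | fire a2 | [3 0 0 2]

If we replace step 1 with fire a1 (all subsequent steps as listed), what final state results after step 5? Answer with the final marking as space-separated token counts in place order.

4 0 1 3

(re-executing from step 1 with the substitution; state before step 1: [0 2 3 2])
1 | fire a1 | [2 0 3 3]
2 | fire a2 | [3 0 2 3]
3 | fire a3 | [3 0 2 3]
4 | fire a3 | [3 0 2 3]
5 | fire a2 | [4 0 1 3]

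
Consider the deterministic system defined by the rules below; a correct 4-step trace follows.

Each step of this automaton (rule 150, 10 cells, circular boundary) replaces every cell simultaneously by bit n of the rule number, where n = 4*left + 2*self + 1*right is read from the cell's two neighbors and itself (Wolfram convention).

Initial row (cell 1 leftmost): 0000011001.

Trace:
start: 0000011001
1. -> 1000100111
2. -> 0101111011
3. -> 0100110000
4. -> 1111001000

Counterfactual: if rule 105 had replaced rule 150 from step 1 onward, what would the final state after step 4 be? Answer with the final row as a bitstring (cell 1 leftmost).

1111001000

(re-executing steps 1..4 under rule 105; state before step 1: 0000011001)
1. -> 0111011000
2. -> 0101111011
3. -> 1011001111
4. -> 1111001000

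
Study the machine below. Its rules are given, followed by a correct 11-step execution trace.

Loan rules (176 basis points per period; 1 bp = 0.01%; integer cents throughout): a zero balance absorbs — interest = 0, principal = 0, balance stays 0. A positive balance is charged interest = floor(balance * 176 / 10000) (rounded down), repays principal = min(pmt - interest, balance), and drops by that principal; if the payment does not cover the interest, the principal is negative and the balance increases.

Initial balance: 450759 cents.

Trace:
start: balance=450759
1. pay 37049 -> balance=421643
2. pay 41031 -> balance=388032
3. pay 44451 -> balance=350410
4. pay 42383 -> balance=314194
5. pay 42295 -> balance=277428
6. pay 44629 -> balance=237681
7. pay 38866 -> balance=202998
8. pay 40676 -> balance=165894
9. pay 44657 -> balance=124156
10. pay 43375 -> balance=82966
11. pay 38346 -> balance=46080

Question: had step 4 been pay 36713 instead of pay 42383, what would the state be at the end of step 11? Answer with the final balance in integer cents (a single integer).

(re-executing from step 4 with the substitution; state before step 4: balance=350410)
4. pay 36713 -> balance=319864
5. pay 42295 -> balance=283198
6. pay 44629 -> balance=243553
7. pay 38866 -> balance=208973
8. pay 40676 -> balance=171974
9. pay 44657 -> balance=130343
10. pay 43375 -> balance=89262
11. pay 38346 -> balance=52487

52487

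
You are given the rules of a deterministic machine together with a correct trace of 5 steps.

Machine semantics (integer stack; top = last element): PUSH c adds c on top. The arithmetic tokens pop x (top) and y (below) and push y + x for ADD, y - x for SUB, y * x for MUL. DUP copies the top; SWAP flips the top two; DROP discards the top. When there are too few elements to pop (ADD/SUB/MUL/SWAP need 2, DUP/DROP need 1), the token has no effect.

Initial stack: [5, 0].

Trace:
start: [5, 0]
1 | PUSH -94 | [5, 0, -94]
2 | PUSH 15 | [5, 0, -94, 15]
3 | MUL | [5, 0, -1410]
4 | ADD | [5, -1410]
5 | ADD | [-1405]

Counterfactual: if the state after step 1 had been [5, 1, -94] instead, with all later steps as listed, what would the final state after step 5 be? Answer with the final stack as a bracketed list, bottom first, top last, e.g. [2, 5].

state after step 1 := [5, 1, -94]
2 | PUSH 15 | [5, 1, -94, 15]
3 | MUL | [5, 1, -1410]
4 | ADD | [5, -1409]
5 | ADD | [-1404]

[-1404]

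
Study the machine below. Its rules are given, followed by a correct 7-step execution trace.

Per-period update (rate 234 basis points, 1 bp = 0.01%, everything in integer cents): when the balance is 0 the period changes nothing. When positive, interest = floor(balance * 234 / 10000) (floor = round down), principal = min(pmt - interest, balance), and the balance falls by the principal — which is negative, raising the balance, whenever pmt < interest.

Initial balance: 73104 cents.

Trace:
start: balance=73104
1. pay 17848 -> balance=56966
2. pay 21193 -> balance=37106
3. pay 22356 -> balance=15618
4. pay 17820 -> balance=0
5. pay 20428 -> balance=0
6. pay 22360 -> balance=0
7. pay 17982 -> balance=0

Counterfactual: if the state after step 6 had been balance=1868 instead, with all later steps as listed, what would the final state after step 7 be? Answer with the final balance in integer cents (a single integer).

state after step 6 := balance=1868
7. pay 17982 -> balance=0

0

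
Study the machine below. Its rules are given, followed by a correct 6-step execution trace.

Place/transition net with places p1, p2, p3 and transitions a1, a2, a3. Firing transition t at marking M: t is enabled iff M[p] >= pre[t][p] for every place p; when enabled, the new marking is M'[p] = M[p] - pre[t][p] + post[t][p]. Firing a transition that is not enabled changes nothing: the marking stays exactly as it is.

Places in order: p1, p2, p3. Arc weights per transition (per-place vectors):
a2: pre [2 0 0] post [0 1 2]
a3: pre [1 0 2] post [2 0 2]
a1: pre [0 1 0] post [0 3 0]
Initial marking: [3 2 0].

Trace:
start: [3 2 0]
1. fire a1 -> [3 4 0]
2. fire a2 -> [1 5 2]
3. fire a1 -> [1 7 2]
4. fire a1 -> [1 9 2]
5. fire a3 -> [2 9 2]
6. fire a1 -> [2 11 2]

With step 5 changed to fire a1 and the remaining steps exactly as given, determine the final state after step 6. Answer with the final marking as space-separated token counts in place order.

1 13 2

(re-executing from step 5 with the substitution; state before step 5: [1 9 2])
5. fire a1 -> [1 11 2]
6. fire a1 -> [1 13 2]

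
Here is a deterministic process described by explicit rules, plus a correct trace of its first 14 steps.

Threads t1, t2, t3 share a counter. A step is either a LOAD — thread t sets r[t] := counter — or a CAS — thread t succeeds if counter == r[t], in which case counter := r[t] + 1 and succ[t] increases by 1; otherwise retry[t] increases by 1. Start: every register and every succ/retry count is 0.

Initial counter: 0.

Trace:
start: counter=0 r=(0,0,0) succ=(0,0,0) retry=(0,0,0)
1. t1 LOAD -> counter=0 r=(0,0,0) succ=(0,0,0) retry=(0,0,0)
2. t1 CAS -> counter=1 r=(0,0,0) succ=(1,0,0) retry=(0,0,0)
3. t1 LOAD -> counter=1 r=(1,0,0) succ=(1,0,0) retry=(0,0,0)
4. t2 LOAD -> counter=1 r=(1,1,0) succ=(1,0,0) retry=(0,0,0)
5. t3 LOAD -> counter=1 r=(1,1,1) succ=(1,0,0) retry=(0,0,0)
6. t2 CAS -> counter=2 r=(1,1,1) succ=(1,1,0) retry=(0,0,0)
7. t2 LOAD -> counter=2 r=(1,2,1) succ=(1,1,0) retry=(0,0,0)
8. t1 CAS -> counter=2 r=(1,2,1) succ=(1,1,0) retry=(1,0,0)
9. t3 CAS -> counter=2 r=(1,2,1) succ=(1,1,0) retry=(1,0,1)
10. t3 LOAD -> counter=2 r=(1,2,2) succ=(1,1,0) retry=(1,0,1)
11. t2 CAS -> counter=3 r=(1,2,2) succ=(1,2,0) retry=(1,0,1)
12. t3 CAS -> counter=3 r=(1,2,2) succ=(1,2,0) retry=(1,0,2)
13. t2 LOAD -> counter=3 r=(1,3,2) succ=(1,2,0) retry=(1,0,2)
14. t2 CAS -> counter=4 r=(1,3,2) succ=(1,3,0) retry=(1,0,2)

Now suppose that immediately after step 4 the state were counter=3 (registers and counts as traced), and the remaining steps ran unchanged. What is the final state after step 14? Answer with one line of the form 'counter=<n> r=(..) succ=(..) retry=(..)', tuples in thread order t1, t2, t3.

counter=6 r=(1,5,4) succ=(1,1,2) retry=(1,2,0)

state after step 4 := counter=3 r=(1,1,0) succ=(1,0,0) retry=(0,0,0)
5. t3 LOAD -> counter=3 r=(1,1,3) succ=(1,0,0) retry=(0,0,0)
6. t2 CAS -> counter=3 r=(1,1,3) succ=(1,0,0) retry=(0,1,0)
7. t2 LOAD -> counter=3 r=(1,3,3) succ=(1,0,0) retry=(0,1,0)
8. t1 CAS -> counter=3 r=(1,3,3) succ=(1,0,0) retry=(1,1,0)
9. t3 CAS -> counter=4 r=(1,3,3) succ=(1,0,1) retry=(1,1,0)
10. t3 LOAD -> counter=4 r=(1,3,4) succ=(1,0,1) retry=(1,1,0)
11. t2 CAS -> counter=4 r=(1,3,4) succ=(1,0,1) retry=(1,2,0)
12. t3 CAS -> counter=5 r=(1,3,4) succ=(1,0,2) retry=(1,2,0)
13. t2 LOAD -> counter=5 r=(1,5,4) succ=(1,0,2) retry=(1,2,0)
14. t2 CAS -> counter=6 r=(1,5,4) succ=(1,1,2) retry=(1,2,0)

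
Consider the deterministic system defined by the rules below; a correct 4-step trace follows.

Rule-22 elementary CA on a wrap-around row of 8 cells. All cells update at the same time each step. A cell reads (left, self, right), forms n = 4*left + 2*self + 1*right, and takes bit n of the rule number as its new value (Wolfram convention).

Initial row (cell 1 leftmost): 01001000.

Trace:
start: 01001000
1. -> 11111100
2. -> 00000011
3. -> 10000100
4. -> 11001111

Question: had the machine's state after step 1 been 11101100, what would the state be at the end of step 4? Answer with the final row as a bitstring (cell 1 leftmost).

state after step 1 := 11101100
2. -> 00000011
3. -> 10000100
4. -> 11001111

11001111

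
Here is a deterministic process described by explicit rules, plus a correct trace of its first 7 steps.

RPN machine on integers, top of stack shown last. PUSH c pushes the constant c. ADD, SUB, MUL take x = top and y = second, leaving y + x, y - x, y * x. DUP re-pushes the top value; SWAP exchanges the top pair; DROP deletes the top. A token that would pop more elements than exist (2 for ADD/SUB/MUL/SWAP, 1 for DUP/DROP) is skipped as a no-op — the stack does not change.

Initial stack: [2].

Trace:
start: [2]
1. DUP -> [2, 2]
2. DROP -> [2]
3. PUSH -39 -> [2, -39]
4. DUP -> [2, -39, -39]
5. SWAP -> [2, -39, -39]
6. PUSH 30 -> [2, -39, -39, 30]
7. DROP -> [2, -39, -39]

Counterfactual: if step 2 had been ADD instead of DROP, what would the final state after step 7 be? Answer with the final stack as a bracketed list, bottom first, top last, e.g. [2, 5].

(re-executing from step 2 with the substitution; state before step 2: [2, 2])
2. ADD -> [4]
3. PUSH -39 -> [4, -39]
4. DUP -> [4, -39, -39]
5. SWAP -> [4, -39, -39]
6. PUSH 30 -> [4, -39, -39, 30]
7. DROP -> [4, -39, -39]

[4, -39, -39]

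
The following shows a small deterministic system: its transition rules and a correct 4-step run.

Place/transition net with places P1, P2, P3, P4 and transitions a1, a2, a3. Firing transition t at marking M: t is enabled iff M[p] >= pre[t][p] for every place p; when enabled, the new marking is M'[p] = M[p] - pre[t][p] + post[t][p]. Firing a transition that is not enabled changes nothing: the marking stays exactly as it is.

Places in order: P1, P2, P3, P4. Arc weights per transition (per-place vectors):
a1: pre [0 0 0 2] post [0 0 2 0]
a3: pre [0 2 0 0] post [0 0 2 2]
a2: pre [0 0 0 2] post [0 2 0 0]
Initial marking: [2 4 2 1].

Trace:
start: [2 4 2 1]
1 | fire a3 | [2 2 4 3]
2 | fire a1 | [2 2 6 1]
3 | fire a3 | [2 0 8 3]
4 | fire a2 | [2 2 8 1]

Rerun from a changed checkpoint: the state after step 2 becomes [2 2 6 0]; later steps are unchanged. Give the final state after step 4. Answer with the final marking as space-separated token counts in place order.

state after step 2 := [2 2 6 0]
3 | fire a3 | [2 0 8 2]
4 | fire a2 | [2 2 8 0]

2 2 8 0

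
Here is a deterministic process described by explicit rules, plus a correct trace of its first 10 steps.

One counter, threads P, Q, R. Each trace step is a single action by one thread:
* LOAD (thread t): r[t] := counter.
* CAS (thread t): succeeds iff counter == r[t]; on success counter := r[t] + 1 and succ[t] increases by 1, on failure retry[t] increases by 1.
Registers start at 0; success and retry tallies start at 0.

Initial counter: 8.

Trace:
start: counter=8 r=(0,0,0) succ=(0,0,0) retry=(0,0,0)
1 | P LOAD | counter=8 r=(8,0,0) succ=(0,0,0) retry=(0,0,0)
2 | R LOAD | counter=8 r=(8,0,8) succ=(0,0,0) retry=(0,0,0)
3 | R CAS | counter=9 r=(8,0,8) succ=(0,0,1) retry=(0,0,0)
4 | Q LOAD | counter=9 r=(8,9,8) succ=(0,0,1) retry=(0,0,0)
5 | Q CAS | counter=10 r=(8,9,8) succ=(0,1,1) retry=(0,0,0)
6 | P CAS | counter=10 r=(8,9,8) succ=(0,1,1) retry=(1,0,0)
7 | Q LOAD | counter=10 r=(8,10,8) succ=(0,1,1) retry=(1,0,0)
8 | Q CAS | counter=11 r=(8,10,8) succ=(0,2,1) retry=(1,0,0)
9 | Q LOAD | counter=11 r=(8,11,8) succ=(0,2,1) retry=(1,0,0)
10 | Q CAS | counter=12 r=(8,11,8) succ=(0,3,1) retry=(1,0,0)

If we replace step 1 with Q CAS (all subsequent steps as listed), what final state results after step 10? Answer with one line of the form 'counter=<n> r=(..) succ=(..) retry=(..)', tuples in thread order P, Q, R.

(re-executing from step 1 with the substitution; state before step 1: counter=8 r=(0,0,0) succ=(0,0,0) retry=(0,0,0))
1 | Q CAS | counter=8 r=(0,0,0) succ=(0,0,0) retry=(0,1,0)
2 | R LOAD | counter=8 r=(0,0,8) succ=(0,0,0) retry=(0,1,0)
3 | R CAS | counter=9 r=(0,0,8) succ=(0,0,1) retry=(0,1,0)
4 | Q LOAD | counter=9 r=(0,9,8) succ=(0,0,1) retry=(0,1,0)
5 | Q CAS | counter=10 r=(0,9,8) succ=(0,1,1) retry=(0,1,0)
6 | P CAS | counter=10 r=(0,9,8) succ=(0,1,1) retry=(1,1,0)
7 | Q LOAD | counter=10 r=(0,10,8) succ=(0,1,1) retry=(1,1,0)
8 | Q CAS | counter=11 r=(0,10,8) succ=(0,2,1) retry=(1,1,0)
9 | Q LOAD | counter=11 r=(0,11,8) succ=(0,2,1) retry=(1,1,0)
10 | Q CAS | counter=12 r=(0,11,8) succ=(0,3,1) retry=(1,1,0)

counter=12 r=(0,11,8) succ=(0,3,1) retry=(1,1,0)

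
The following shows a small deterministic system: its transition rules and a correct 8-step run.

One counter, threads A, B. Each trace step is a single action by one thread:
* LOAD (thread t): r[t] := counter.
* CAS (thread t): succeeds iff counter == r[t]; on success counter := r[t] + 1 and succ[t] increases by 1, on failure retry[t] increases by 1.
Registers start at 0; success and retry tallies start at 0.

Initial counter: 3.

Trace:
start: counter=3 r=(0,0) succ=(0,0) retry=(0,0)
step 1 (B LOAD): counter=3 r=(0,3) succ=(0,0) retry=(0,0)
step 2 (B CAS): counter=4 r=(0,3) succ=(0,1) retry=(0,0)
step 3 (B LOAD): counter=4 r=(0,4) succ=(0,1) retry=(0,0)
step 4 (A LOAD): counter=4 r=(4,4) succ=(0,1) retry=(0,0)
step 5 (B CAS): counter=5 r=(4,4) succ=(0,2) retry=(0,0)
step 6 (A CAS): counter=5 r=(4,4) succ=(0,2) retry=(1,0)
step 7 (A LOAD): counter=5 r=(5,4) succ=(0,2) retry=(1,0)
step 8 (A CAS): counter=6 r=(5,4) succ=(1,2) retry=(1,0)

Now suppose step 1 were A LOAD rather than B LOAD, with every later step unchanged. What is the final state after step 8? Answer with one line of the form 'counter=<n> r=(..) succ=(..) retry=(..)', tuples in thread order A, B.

(re-executing from step 1 with the substitution; state before step 1: counter=3 r=(0,0) succ=(0,0) retry=(0,0))
step 1 (A LOAD): counter=3 r=(3,0) succ=(0,0) retry=(0,0)
step 2 (B CAS): counter=3 r=(3,0) succ=(0,0) retry=(0,1)
step 3 (B LOAD): counter=3 r=(3,3) succ=(0,0) retry=(0,1)
step 4 (A LOAD): counter=3 r=(3,3) succ=(0,0) retry=(0,1)
step 5 (B CAS): counter=4 r=(3,3) succ=(0,1) retry=(0,1)
step 6 (A CAS): counter=4 r=(3,3) succ=(0,1) retry=(1,1)
step 7 (A LOAD): counter=4 r=(4,3) succ=(0,1) retry=(1,1)
step 8 (A CAS): counter=5 r=(4,3) succ=(1,1) retry=(1,1)

counter=5 r=(4,3) succ=(1,1) retry=(1,1)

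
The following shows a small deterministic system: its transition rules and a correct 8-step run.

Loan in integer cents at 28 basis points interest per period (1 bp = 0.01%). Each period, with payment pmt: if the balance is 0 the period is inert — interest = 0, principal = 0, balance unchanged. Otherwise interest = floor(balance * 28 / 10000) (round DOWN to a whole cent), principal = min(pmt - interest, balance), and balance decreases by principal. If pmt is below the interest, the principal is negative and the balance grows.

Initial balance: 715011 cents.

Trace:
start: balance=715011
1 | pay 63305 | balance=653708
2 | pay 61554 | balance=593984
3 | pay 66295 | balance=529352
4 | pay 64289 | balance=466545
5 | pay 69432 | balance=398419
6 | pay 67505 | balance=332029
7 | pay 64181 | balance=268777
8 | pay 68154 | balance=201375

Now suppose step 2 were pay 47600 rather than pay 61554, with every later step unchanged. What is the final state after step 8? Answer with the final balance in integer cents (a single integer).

215565

(re-executing from step 2 with the substitution; state before step 2: balance=653708)
2 | pay 47600 | balance=607938
3 | pay 66295 | balance=543345
4 | pay 64289 | balance=480577
5 | pay 69432 | balance=412490
6 | pay 67505 | balance=346139
7 | pay 64181 | balance=282927
8 | pay 68154 | balance=215565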